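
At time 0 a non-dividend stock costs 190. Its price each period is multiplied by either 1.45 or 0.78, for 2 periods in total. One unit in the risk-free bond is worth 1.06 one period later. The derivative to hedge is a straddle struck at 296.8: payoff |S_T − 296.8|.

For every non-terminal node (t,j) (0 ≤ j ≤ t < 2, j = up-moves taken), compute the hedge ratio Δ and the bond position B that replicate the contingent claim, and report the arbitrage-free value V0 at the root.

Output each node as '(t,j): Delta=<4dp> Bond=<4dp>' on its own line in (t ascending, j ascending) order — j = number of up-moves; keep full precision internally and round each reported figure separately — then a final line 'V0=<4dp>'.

(0,0): Delta=-0.3640 Bond=175.2337
(1,0): Delta=-1.0000 Bond=280.0000
(1,1): Delta=0.1125 Bond=54.4678
V0=106.0700

Under the risk-neutral measure, an up-move has probability p* = (R−d)/(u−d) = 0.4179 and values discount at R = 1.06.
Payoff layer (t=2): V(2,0)=181.2040, V(2,1)=81.9100, V(2,2)=102.6750
(1,0): S=148.2000. Δ = (V_up−V_dn)/(S_up−S_dn) = (81.9100−181.2040)/(214.8900−115.5960) = -1.0000. V = [p*·81.9100 + (1−p*)·181.2040]/1.06 = 131.8000. B = V − Δ·S = 280.0000.
(1,1): S=275.5000. Δ = (V_up−V_dn)/(S_up−S_dn) = (102.6750−81.9100)/(399.4750−214.8900) = 0.1125. V = [p*·102.6750 + (1−p*)·81.9100]/1.06 = 85.4603. B = V − Δ·S = 54.4678.
(0,0): S=190.0000. Δ = (V_up−V_dn)/(S_up−S_dn) = (85.4603−131.8000)/(275.5000−148.2000) = -0.3640. V = [p*·85.4603 + (1−p*)·131.8000]/1.06 = 106.0700. B = V − Δ·S = 175.2337.
Each (Δ,B) replicates both successor values, so the strategy is self-financing and V0 is arbitrage-free.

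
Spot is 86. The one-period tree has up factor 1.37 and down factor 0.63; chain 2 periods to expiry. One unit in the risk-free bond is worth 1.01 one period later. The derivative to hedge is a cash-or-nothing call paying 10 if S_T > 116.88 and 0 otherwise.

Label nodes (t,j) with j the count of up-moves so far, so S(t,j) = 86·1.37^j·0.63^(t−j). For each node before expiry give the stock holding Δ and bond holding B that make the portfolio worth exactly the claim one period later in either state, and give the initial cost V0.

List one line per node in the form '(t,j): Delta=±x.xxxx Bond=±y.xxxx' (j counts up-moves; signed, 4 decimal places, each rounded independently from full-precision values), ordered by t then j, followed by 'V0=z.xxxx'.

Risk-neutral probability p* = (R−d)/(u−d) = (1.01−0.63)/(1.37−0.63) = 0.5135.
At expiry t=2: V(2,0)=0.0000, V(2,1)=0.0000, V(2,2)=10.0000
(1,0): S=54.1800. Δ = (V_up−V_dn)/(S_up−S_dn) = (0.0000−0.0000)/(74.2266−34.1334) = 0.0000. V = [p*·0.0000 + (1−p*)·0.0000]/1.01 = 0.0000. B = V − Δ·S = 0.0000.
(1,1): S=117.8200. Δ = (V_up−V_dn)/(S_up−S_dn) = (10.0000−0.0000)/(161.4134−74.2266) = 0.1147. V = [p*·10.0000 + (1−p*)·0.0000]/1.01 = 5.0843. B = V − Δ·S = -8.4292.
(0,0): S=86.0000. Δ = (V_up−V_dn)/(S_up−S_dn) = (5.0843−0.0000)/(117.8200−54.1800) = 0.0799. V = [p*·5.0843 + (1−p*)·0.0000]/1.01 = 2.5850. B = V − Δ·S = -4.2857.
Root portfolio cost Δ·86+B reproduces V0=2.5850.

(0,0): Delta=0.0799 Bond=-4.2857
(1,0): Delta=0.0000 Bond=0.0000
(1,1): Delta=0.1147 Bond=-8.4292
V0=2.5850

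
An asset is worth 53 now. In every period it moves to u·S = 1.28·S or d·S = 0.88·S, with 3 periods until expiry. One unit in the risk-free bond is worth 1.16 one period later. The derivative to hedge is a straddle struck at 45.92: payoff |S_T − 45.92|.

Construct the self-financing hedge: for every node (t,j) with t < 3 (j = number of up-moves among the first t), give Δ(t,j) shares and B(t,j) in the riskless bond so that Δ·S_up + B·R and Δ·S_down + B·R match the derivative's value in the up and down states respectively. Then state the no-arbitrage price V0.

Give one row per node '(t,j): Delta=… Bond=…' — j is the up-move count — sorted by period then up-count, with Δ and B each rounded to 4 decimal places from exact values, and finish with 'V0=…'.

No-arbitrage ⇒ martingale measure with p* = (R−d)/(u−d) = 0.7000.
Terminal payoffs: V(3,0)=9.8020, V(3,1)=6.6153, V(3,2)=30.4950, V(3,3)=65.2291
Node (2,0) S=41.0432: V=(p*·6.6153+(1−p*)·9.8020)/1.16=6.5270; Δ=(6.6153−9.8020)/(52.5353−36.1180)=-0.1941; B=V−Δ·S=14.4937
Node (2,1) S=59.6992: V=(p*·30.4950+(1−p*)·6.6153)/1.16=20.1130; Δ=(30.4950−6.6153)/(76.4150−52.5353)=1.0000; B=V−Δ·S=-39.5862
Node (2,2) S=86.8352: V=(p*·65.2291+(1−p*)·30.4950)/1.16=47.2490; Δ=(65.2291−30.4950)/(111.1491−76.4150)=1.0000; B=V−Δ·S=-39.5862
Node (1,0) S=46.6400: V=(p*·20.1130+(1−p*)·6.5270)/1.16=13.8252; Δ=(20.1130−6.5270)/(59.6992−41.0432)=0.7282; B=V−Δ·S=-20.1399
Node (1,1) S=67.8400: V=(p*·47.2490+(1−p*)·20.1130)/1.16=33.7140; Δ=(47.2490−20.1130)/(86.8352−59.6992)=1.0000; B=V−Δ·S=-34.1260
Node (0,0) S=53.0000: V=(p*·33.7140+(1−p*)·13.8252)/1.16=23.9201; Δ=(33.7140−13.8252)/(67.8400−46.6400)=0.9382; B=V−Δ·S=-25.8019
Root portfolio cost Δ·53+B reproduces V0=23.9201.

(0,0): Delta=0.9382 Bond=-25.8019
(1,0): Delta=0.7282 Bond=-20.1399
(1,1): Delta=1.0000 Bond=-34.1260
(2,0): Delta=-0.1941 Bond=14.4937
(2,1): Delta=1.0000 Bond=-39.5862
(2,2): Delta=1.0000 Bond=-39.5862
V0=23.9201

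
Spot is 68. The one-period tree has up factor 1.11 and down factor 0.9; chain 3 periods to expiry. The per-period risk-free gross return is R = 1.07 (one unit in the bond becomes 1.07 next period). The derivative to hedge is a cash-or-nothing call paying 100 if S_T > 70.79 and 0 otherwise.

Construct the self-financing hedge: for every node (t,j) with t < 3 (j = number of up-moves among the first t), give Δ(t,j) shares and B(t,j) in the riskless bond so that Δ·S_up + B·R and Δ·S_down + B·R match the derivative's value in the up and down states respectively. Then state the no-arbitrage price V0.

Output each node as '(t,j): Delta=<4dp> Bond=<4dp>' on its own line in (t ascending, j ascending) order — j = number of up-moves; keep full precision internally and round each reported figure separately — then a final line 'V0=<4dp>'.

The replicating-portfolio and risk-neutral prices coincide; use p* = (1.07−0.9)/(1.11−0.9) = 0.8095 for the latter.
Payoff layer (t=3): V(3,0)=0.0000, V(3,1)=0.0000, V(3,2)=100.0000, V(3,3)=100.0000
  t=2,j=0: stock 55.0800 → up 61.1388 (V=0.0000), down 49.5720 (V=0.0000). Price 0.0000; hedge Δ=0.0000, bond B=0.0000.
  t=2,j=1: stock 67.9320 → up 75.4045 (V=100.0000), down 61.1388 (V=0.0000). Price 75.6564; hedge Δ=7.0098, bond B=-400.5340.
  t=2,j=2: stock 83.7828 → up 92.9989 (V=100.0000), down 75.4045 (V=100.0000). Price 93.4579; hedge Δ=0.0000, bond B=93.4579.
  t=1,j=0: stock 61.2000 → up 67.9320 (V=75.6564), down 55.0800 (V=0.0000). Price 57.2390; hedge Δ=5.8867, bond B=-303.0298.
  t=1,j=1: stock 75.4800 → up 83.7828 (V=93.4579), down 67.9320 (V=75.6564). Price 84.1749; hedge Δ=1.1231, bond B=-0.5942.
  t=0,j=0: stock 68.0000 → up 75.4800 (V=84.1749), down 61.2000 (V=57.2390). Price 73.8732; hedge Δ=1.8863, bond B=-54.3934.
Self-financing check: at every node Δ·S+B equals the discounted successor values.

(0,0): Delta=1.8863 Bond=-54.3934
(1,0): Delta=5.8867 Bond=-303.0298
(1,1): Delta=1.1231 Bond=-0.5942
(2,0): Delta=0.0000 Bond=0.0000
(2,1): Delta=7.0098 Bond=-400.5340
(2,2): Delta=0.0000 Bond=93.4579
V0=73.8732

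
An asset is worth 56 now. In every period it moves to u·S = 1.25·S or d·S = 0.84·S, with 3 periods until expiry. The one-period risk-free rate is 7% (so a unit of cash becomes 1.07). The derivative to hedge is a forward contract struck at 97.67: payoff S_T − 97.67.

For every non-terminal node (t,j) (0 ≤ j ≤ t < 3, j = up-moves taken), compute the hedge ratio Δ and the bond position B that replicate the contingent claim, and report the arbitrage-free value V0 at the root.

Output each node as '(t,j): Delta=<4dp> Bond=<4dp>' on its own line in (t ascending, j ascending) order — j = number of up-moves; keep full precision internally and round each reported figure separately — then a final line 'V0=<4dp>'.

(0,0): Delta=1.0000 Bond=-79.7278
(1,0): Delta=1.0000 Bond=-85.3088
(1,1): Delta=1.0000 Bond=-85.3088
(2,0): Delta=1.0000 Bond=-91.2804
(2,1): Delta=1.0000 Bond=-91.2804
(2,2): Delta=1.0000 Bond=-91.2804
V0=-23.7278

Since d<R<u, set p* = (R−d)/(u−d) = 0.5610; price each node as the discounted p*-expectation of its children.
Terminal values V(3,·): V(3,0)=-64.4786, V(3,1)=-48.2780, V(3,2)=-24.1700, V(3,3)=11.7050
Node (2,0) S=39.5136: V=(p*·-48.2780+(1−p*)·-64.4786)/1.07=-51.7668; Δ=(-48.2780−-64.4786)/(49.3920−33.1914)=1.0000; B=V−Δ·S=-91.2804
Node (2,1) S=58.8000: V=(p*·-24.1700+(1−p*)·-48.2780)/1.07=-32.4804; Δ=(-24.1700−-48.2780)/(73.5000−49.3920)=1.0000; B=V−Δ·S=-91.2804
Node (2,2) S=87.5000: V=(p*·11.7050+(1−p*)·-24.1700)/1.07=-3.7804; Δ=(11.7050−-24.1700)/(109.3750−73.5000)=1.0000; B=V−Δ·S=-91.2804
Node (1,0) S=47.0400: V=(p*·-32.4804+(1−p*)·-51.7668)/1.07=-38.2688; Δ=(-32.4804−-51.7668)/(58.8000−39.5136)=1.0000; B=V−Δ·S=-85.3088
Node (1,1) S=70.0000: V=(p*·-3.7804+(1−p*)·-32.4804)/1.07=-15.3088; Δ=(-3.7804−-32.4804)/(87.5000−58.8000)=1.0000; B=V−Δ·S=-85.3088
Node (0,0) S=56.0000: V=(p*·-15.3088+(1−p*)·-38.2688)/1.07=-23.7278; Δ=(-15.3088−-38.2688)/(70.0000−47.0400)=1.0000; B=V−Δ·S=-79.7278
Root portfolio cost Δ·56+B reproduces V0=-23.7278.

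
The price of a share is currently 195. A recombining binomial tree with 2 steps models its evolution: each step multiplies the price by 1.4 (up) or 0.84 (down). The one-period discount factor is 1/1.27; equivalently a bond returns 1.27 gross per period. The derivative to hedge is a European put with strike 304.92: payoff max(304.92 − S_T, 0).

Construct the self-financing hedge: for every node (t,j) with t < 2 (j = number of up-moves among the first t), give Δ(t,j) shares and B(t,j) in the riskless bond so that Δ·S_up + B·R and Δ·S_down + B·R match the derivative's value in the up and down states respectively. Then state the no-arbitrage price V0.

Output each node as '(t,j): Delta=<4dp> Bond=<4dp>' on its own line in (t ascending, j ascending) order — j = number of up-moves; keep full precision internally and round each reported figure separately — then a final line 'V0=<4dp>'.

No-arbitrage ⇒ martingale measure with p* = (R−d)/(u−d) = 0.7679.
Terminal payoffs: V(2,0)=167.3280, V(2,1)=75.6000, V(2,2)=0.0000
  t=1,j=0: stock 163.8000 → up 229.3200 (V=75.6000), down 137.5920 (V=167.3280). Price 76.2945; hedge Δ=-1.0000, bond B=240.0945.
  t=1,j=1: stock 273.0000 → up 382.2000 (V=0.0000), down 229.3200 (V=75.6000). Price 13.8189; hedge Δ=-0.4945, bond B=148.8189.
  t=0,j=0: stock 195.0000 → up 273.0000 (V=13.8189), down 163.8000 (V=76.2945). Price 22.3009; hedge Δ=-0.5721, bond B=133.8645.
The time-0 hedge costs 22.3009, which is the no-arbitrage price.

(0,0): Delta=-0.5721 Bond=133.8645
(1,0): Delta=-1.0000 Bond=240.0945
(1,1): Delta=-0.4945 Bond=148.8189
V0=22.3009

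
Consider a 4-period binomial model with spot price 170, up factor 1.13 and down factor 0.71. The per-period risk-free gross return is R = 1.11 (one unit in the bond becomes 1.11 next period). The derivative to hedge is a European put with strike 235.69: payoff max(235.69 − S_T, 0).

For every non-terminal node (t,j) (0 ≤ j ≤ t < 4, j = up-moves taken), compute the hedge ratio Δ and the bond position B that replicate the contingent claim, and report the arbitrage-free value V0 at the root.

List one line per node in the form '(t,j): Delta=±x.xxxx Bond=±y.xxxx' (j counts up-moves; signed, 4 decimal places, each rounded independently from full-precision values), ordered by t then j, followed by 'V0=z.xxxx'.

Risk-neutral probability p* = (R−d)/(u−d) = (1.11−0.71)/(1.13−0.71) = 0.9524.
Payoff layer (t=4): V(4,0)=192.4901, V(4,1)=166.9353, V(4,2)=126.2635, V(4,3)=61.5323, V(4,4)=0.0000
(3,0): S=60.8449. Δ = (V_up−V_dn)/(S_up−S_dn) = (166.9353−192.4901)/(68.7547−43.1999) = -1.0000. V = [p*·166.9353 + (1−p*)·192.4901]/1.11 = 151.4885. B = V − Δ·S = 212.3333.
(3,1): S=96.8376. Δ = (V_up−V_dn)/(S_up−S_dn) = (126.2635−166.9353)/(109.4265−68.7547) = -1.0000. V = [p*·126.2635 + (1−p*)·166.9353]/1.11 = 115.4957. B = V − Δ·S = 212.3333.
(3,2): S=154.1218. Δ = (V_up−V_dn)/(S_up−S_dn) = (61.5323−126.2635)/(174.1577−109.4265) = -1.0000. V = [p*·61.5323 + (1−p*)·126.2635]/1.11 = 58.2115. B = V − Δ·S = 212.3333.
(3,3): S=245.2925. Δ = (V_up−V_dn)/(S_up−S_dn) = (0.0000−61.5323)/(277.1805−174.1577) = -0.5973. V = [p*·0.0000 + (1−p*)·61.5323]/1.11 = 2.6397. B = V − Δ·S = 149.1453.
(2,0): S=85.6970. Δ = (V_up−V_dn)/(S_up−S_dn) = (115.4957−151.4885)/(96.8376−60.8449) = -1.0000. V = [p*·115.4957 + (1−p*)·151.4885]/1.11 = 105.5943. B = V − Δ·S = 191.2913.
(2,1): S=136.3910. Δ = (V_up−V_dn)/(S_up−S_dn) = (58.2115−115.4957)/(154.1218−96.8376) = -1.0000. V = [p*·58.2115 + (1−p*)·115.4957]/1.11 = 54.9003. B = V − Δ·S = 191.2913.
(2,2): S=217.0730. Δ = (V_up−V_dn)/(S_up−S_dn) = (2.6397−58.2115)/(245.2925−154.1218) = -0.6095. V = [p*·2.6397 + (1−p*)·58.2115]/1.11 = 4.7622. B = V − Δ·S = 137.0759.
(1,0): S=120.7000. Δ = (V_up−V_dn)/(S_up−S_dn) = (54.9003−105.5943)/(136.3910−85.6970) = -1.0000. V = [p*·54.9003 + (1−p*)·105.5943]/1.11 = 51.6345. B = V − Δ·S = 172.3345.
(1,1): S=192.1000. Δ = (V_up−V_dn)/(S_up−S_dn) = (4.7622−54.9003)/(217.0730−136.3910) = -0.6214. V = [p*·4.7622 + (1−p*)·54.9003]/1.11 = 6.4412. B = V − Δ·S = 125.8176.
(0,0): S=170.0000. Δ = (V_up−V_dn)/(S_up−S_dn) = (6.4412−51.6345)/(192.1000−120.7000) = -0.6330. V = [p*·6.4412 + (1−p*)·51.6345]/1.11 = 7.7417. B = V − Δ·S = 115.3448.
Check: Δ(0,0)·S0 + B(0,0) = 7.7417 = V0.

(0,0): Delta=-0.6330 Bond=115.3448
(1,0): Delta=-1.0000 Bond=172.3345
(1,1): Delta=-0.6214 Bond=125.8176
(2,0): Delta=-1.0000 Bond=191.2913
(2,1): Delta=-1.0000 Bond=191.2913
(2,2): Delta=-0.6095 Bond=137.0759
(3,0): Delta=-1.0000 Bond=212.3333
(3,1): Delta=-1.0000 Bond=212.3333
(3,2): Delta=-1.0000 Bond=212.3333
(3,3): Delta=-0.5973 Bond=149.1453
V0=7.7417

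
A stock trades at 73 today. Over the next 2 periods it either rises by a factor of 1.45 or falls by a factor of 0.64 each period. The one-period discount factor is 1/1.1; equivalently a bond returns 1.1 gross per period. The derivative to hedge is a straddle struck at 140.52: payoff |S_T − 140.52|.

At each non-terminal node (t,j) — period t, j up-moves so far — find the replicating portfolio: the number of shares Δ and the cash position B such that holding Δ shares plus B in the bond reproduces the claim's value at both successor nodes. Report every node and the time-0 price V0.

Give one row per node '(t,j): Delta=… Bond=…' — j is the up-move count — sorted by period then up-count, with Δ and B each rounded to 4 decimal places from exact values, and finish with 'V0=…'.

Since d<R<u, set p* = (R−d)/(u−d) = 0.5679; price each node as the discounted p*-expectation of its children.
At expiry t=2: V(2,0)=110.6192, V(2,1)=72.7760, V(2,2)=12.9625
Node (1,0) S=46.7200: V=(p*·72.7760+(1−p*)·110.6192)/1.1=81.0255; Δ=(72.7760−110.6192)/(67.7440−29.9008)=-1.0000; B=V−Δ·S=127.7455
Node (1,1) S=105.8500: V=(p*·12.9625+(1−p*)·72.7760)/1.1=35.2799; Δ=(12.9625−72.7760)/(153.4825−67.7440)=-0.6976; B=V−Δ·S=109.1237
Node (0,0) S=73.0000: V=(p*·35.2799+(1−p*)·81.0255)/1.1=50.0422; Δ=(35.2799−81.0255)/(105.8500−46.7200)=-0.7736; B=V−Δ·S=106.5183
The time-0 hedge costs 50.0422, which is the no-arbitrage price.

(0,0): Delta=-0.7736 Bond=106.5183
(1,0): Delta=-1.0000 Bond=127.7455
(1,1): Delta=-0.6976 Bond=109.1237
V0=50.0422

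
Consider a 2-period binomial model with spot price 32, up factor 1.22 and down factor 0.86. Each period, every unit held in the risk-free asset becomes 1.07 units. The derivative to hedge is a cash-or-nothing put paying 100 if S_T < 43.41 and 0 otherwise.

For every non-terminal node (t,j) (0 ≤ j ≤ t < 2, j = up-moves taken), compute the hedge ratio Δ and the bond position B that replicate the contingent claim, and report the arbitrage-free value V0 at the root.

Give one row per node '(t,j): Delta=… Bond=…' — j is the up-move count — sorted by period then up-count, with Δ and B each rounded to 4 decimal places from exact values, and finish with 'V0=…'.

Since d<R<u, set p* = (R−d)/(u−d) = 0.5833; price each node as the discounted p*-expectation of its children.
Terminal payoffs: V(2,0)=100.0000, V(2,1)=100.0000, V(2,2)=0.0000
(1,0): S=27.5200. Δ = (V_up−V_dn)/(S_up−S_dn) = (100.0000−100.0000)/(33.5744−23.6672) = 0.0000. V = [p*·100.0000 + (1−p*)·100.0000]/1.07 = 93.4579. B = V − Δ·S = 93.4579.
(1,1): S=39.0400. Δ = (V_up−V_dn)/(S_up−S_dn) = (0.0000−100.0000)/(47.6288−33.5744) = -7.1152. V = [p*·0.0000 + (1−p*)·100.0000]/1.07 = 38.9408. B = V − Δ·S = 316.7186.
(0,0): S=32.0000. Δ = (V_up−V_dn)/(S_up−S_dn) = (38.9408−93.4579)/(39.0400−27.5200) = -4.7324. V = [p*·38.9408 + (1−p*)·93.4579]/1.07 = 57.6227. B = V − Δ·S = 209.0592.
Self-financing check: at every node Δ·S+B equals the discounted successor values.

(0,0): Delta=-4.7324 Bond=209.0592
(1,0): Delta=0.0000 Bond=93.4579
(1,1): Delta=-7.1152 Bond=316.7186
V0=57.6227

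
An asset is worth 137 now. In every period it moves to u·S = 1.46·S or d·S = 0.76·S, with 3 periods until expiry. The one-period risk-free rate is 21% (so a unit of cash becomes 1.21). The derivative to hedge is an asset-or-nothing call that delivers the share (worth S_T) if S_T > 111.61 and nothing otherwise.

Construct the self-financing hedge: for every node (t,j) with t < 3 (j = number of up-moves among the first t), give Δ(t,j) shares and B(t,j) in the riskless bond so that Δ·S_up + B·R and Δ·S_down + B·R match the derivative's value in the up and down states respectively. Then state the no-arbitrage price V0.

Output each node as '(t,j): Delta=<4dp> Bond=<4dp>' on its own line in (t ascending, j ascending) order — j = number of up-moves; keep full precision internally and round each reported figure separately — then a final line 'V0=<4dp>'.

Risk-neutral probability p* = (R−d)/(u−d) = (1.21−0.76)/(1.46−0.76) = 0.6429.
At expiry t=3: V(3,0)=0.0000, V(3,1)=115.5316, V(3,2)=221.9422, V(3,3)=426.3626
(2,0): S=79.1312. Δ = (V_up−V_dn)/(S_up−S_dn) = (115.5316−0.0000)/(115.5316−60.1397) = 2.0857. V = [p*·115.5316 + (1−p*)·0.0000]/1.21 = 61.3804. B = V − Δ·S = -103.6647.
(2,1): S=152.0152. Δ = (V_up−V_dn)/(S_up−S_dn) = (221.9422−115.5316)/(221.9422−115.5316) = 1.0000. V = [p*·221.9422 + (1−p*)·115.5316]/1.21 = 152.0152. B = V − Δ·S = 0.0000.
(2,2): S=292.0292. Δ = (V_up−V_dn)/(S_up−S_dn) = (426.3626−221.9422)/(426.3626−221.9422) = 1.0000. V = [p*·426.3626 + (1−p*)·221.9422]/1.21 = 292.0292. B = V − Δ·S = 0.0000.
(1,0): S=104.1200. Δ = (V_up−V_dn)/(S_up−S_dn) = (152.0152−61.3804)/(152.0152−79.1312) = 1.2435. V = [p*·152.0152 + (1−p*)·61.3804]/1.21 = 98.8807. B = V − Δ·S = -30.5976.
(1,1): S=200.0200. Δ = (V_up−V_dn)/(S_up−S_dn) = (292.0292−152.0152)/(292.0292−152.0152) = 1.0000. V = [p*·292.0292 + (1−p*)·152.0152]/1.21 = 200.0200. B = V − Δ·S = 0.0000.
(0,0): S=137.0000. Δ = (V_up−V_dn)/(S_up−S_dn) = (200.0200−98.8807)/(200.0200−104.1200) = 1.0546. V = [p*·200.0200 + (1−p*)·98.8807]/1.21 = 135.4536. B = V − Δ·S = -9.0312.
Root portfolio cost Δ·137+B reproduces V0=135.4536.

(0,0): Delta=1.0546 Bond=-9.0312
(1,0): Delta=1.2435 Bond=-30.5976
(1,1): Delta=1.0000 Bond=0.0000
(2,0): Delta=2.0857 Bond=-103.6647
(2,1): Delta=1.0000 Bond=0.0000
(2,2): Delta=1.0000 Bond=0.0000
V0=135.4536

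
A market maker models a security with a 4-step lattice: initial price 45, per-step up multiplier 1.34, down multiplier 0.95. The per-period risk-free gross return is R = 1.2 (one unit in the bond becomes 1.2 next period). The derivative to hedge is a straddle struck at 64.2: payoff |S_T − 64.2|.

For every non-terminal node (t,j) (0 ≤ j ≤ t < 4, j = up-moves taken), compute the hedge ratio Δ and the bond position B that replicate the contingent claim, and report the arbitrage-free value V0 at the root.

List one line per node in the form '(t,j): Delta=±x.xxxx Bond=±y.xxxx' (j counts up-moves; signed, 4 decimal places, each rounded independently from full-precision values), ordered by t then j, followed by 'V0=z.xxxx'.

Under the risk-neutral measure, an up-move has probability p* = (R−d)/(u−d) = 0.6410 and values discount at R = 1.2.
At expiry t=4: V(4,0)=27.5472, V(4,1)=12.5003, V(4,2)=8.7238, V(4,3)=38.6609, V(4,4)=80.8881
  t=3,j=0: stock 38.5819 → up 51.6997 (V=12.5003), down 36.6528 (V=27.5472). Price 14.9181; hedge Δ=-1.0000, bond B=53.5000.
  t=3,j=1: stock 54.4208 → up 72.9238 (V=8.7238), down 51.6997 (V=12.5003). Price 8.3996; hedge Δ=-0.1779, bond B=18.0828.
  t=3,j=2: stock 76.7619 → up 102.8609 (V=38.6609), down 72.9238 (V=8.7238). Price 23.2619; hedge Δ=1.0000, bond B=-53.5000.
  t=3,j=3: stock 108.2747 → up 145.0881 (V=80.8881), down 102.8609 (V=38.6609). Price 54.7747; hedge Δ=1.0000, bond B=-53.5000.
  t=2,j=0: stock 40.6125 → up 54.4207 (V=8.3996), down 38.5819 (V=14.9181). Price 8.9496; hedge Δ=-0.4116, bond B=25.6639.
  t=2,j=1: stock 57.2850 → up 76.7619 (V=23.2619), down 54.4207 (V=8.3996). Price 14.9389; hedge Δ=0.6652, bond B=-23.1697.
  t=2,j=2: stock 80.8020 → up 108.2747 (V=54.7747), down 76.7619 (V=23.2619). Price 36.2187; hedge Δ=1.0000, bond B=-44.5833.
  t=1,j=0: stock 42.7500 → up 57.2850 (V=14.9389), down 40.6125 (V=8.9496). Price 10.6574; hedge Δ=0.3592, bond B=-4.6997.
  t=1,j=1: stock 60.3000 → up 80.8020 (V=36.2187), down 57.2850 (V=14.9389). Price 23.8165; hedge Δ=0.9049, bond B=-30.7470.
  t=0,j=0: stock 45.0000 → up 60.3000 (V=23.8165), down 42.7500 (V=10.6574). Price 15.9106; hedge Δ=0.7498, bond B=-17.8306.
Self-financing check: at every node Δ·S+B equals the discounted successor values.

(0,0): Delta=0.7498 Bond=-17.8306
(1,0): Delta=0.3592 Bond=-4.6997
(1,1): Delta=0.9049 Bond=-30.7470
(2,0): Delta=-0.4116 Bond=25.6639
(2,1): Delta=0.6652 Bond=-23.1697
(2,2): Delta=1.0000 Bond=-44.5833
(3,0): Delta=-1.0000 Bond=53.5000
(3,1): Delta=-0.1779 Bond=18.0828
(3,2): Delta=1.0000 Bond=-53.5000
(3,3): Delta=1.0000 Bond=-53.5000
V0=15.9106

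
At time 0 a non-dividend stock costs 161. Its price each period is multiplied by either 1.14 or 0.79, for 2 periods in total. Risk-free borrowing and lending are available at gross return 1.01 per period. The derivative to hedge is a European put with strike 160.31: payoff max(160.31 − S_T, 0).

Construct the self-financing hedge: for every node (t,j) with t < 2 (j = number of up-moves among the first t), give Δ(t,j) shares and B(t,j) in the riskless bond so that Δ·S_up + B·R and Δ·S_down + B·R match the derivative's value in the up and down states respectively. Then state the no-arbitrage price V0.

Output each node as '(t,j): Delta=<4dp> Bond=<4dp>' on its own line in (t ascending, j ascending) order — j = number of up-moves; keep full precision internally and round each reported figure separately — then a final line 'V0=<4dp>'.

(0,0): Delta=-0.4596 Bond=89.1046
(1,0): Delta=-1.0000 Bond=158.7228
(1,1): Delta=-0.2384 Bond=49.3841
V0=15.1010

The replicating-portfolio and risk-neutral prices coincide; use p* = (1.01−0.79)/(1.14−0.79) = 0.6286 for the latter.
Payoff layer (t=2): V(2,0)=59.8299, V(2,1)=15.3134, V(2,2)=0.0000
  t=1,j=0: stock 127.1900 → up 144.9966 (V=15.3134), down 100.4801 (V=59.8299). Price 31.5328; hedge Δ=-1.0000, bond B=158.7228.
  t=1,j=1: stock 183.5400 → up 209.2356 (V=0.0000), down 144.9966 (V=15.3134). Price 5.6315; hedge Δ=-0.2384, bond B=49.3841.
  t=0,j=0: stock 161.0000 → up 183.5400 (V=5.6315), down 127.1900 (V=31.5328). Price 15.1010; hedge Δ=-0.4596, bond B=89.1046.
Each (Δ,B) replicates both successor values, so the strategy is self-financing and V0 is arbitrage-free.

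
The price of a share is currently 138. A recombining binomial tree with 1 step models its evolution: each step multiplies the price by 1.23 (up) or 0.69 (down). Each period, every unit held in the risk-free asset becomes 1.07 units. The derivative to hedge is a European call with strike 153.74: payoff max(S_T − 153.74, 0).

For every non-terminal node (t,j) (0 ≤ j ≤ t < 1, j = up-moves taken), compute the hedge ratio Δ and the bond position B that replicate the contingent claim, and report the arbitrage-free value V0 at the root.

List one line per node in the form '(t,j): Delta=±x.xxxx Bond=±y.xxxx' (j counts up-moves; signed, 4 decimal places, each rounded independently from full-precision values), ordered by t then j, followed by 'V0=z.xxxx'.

(0,0): Delta=0.2147 Bond=-19.1070
V0=10.5227

Since d<R<u, set p* = (R−d)/(u−d) = 0.7037; price each node as the discounted p*-expectation of its children.
Terminal payoffs: V(1,0)=0.0000, V(1,1)=16.0000
(0,0): S=138.0000. Δ = (V_up−V_dn)/(S_up−S_dn) = (16.0000−0.0000)/(169.7400−95.2200) = 0.2147. V = [p*·16.0000 + (1−p*)·0.0000]/1.07 = 10.5227. B = V − Δ·S = -19.1070.
The time-0 hedge costs 10.5227, which is the no-arbitrage price.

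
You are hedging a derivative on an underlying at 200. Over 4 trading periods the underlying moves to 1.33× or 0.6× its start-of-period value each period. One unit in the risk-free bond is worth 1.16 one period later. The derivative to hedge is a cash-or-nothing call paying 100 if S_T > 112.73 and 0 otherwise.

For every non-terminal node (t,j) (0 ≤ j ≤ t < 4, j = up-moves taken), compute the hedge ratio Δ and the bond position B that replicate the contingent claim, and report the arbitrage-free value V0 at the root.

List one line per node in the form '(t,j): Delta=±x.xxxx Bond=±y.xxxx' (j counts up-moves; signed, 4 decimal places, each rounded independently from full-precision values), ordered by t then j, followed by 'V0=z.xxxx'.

The replicating-portfolio and risk-neutral prices coincide; use p* = (1.16−0.6)/(1.33−0.6) = 0.7671 for the latter.
At expiry t=4: V(4,0)=0.0000, V(4,1)=0.0000, V(4,2)=100.0000, V(4,3)=100.0000, V(4,4)=100.0000
Node (3,0) S=43.2000: V=(p*·0.0000+(1−p*)·0.0000)/1.16=0.0000; Δ=(0.0000−0.0000)/(57.4560−25.9200)=0.0000; B=V−Δ·S=0.0000
Node (3,1) S=95.7600: V=(p*·100.0000+(1−p*)·0.0000)/1.16=66.1313; Δ=(100.0000−0.0000)/(127.3608−57.4560)=1.4305; B=V−Δ·S=-70.8550
Node (3,2) S=212.2680: V=(p*·100.0000+(1−p*)·100.0000)/1.16=86.2069; Δ=(100.0000−100.0000)/(282.3164−127.3608)=0.0000; B=V−Δ·S=86.2069
Node (3,3) S=470.5274: V=(p*·100.0000+(1−p*)·100.0000)/1.16=86.2069; Δ=(100.0000−100.0000)/(625.8014−282.3164)=0.0000; B=V−Δ·S=86.2069
Node (2,0) S=72.0000: V=(p*·66.1313+(1−p*)·0.0000)/1.16=43.7335; Δ=(66.1313−0.0000)/(95.7600−43.2000)=1.2582; B=V−Δ·S=-46.8573
Node (2,1) S=159.6000: V=(p*·86.2069+(1−p*)·66.1313)/1.16=70.2860; Δ=(86.2069−66.1313)/(212.2680−95.7600)=0.1723; B=V−Δ·S=42.7852
Node (2,2) S=353.7800: V=(p*·86.2069+(1−p*)·86.2069)/1.16=74.3163; Δ=(86.2069−86.2069)/(470.5274−212.2680)=0.0000; B=V−Δ·S=74.3163
Node (1,0) S=120.0000: V=(p*·70.2860+(1−p*)·43.7335)/1.16=55.2608; Δ=(70.2860−43.7335)/(159.6000−72.0000)=0.3031; B=V−Δ·S=18.8875
Node (1,1) S=266.0000: V=(p*·74.3163+(1−p*)·70.2860)/1.16=63.2567; Δ=(74.3163−70.2860)/(353.7800−159.6000)=0.0208; B=V−Δ·S=57.7357
Node (0,0) S=200.0000: V=(p*·63.2567+(1−p*)·55.2608)/1.16=52.9264; Δ=(63.2567−55.2608)/(266.0000−120.0000)=0.0548; B=V−Δ·S=41.9732
Root portfolio cost Δ·200+B reproduces V0=52.9264.

(0,0): Delta=0.0548 Bond=41.9732
(1,0): Delta=0.3031 Bond=18.8875
(1,1): Delta=0.0208 Bond=57.7357
(2,0): Delta=1.2582 Bond=-46.8573
(2,1): Delta=0.1723 Bond=42.7852
(2,2): Delta=0.0000 Bond=74.3163
(3,0): Delta=0.0000 Bond=0.0000
(3,1): Delta=1.4305 Bond=-70.8550
(3,2): Delta=0.0000 Bond=86.2069
(3,3): Delta=0.0000 Bond=86.2069
V0=52.9264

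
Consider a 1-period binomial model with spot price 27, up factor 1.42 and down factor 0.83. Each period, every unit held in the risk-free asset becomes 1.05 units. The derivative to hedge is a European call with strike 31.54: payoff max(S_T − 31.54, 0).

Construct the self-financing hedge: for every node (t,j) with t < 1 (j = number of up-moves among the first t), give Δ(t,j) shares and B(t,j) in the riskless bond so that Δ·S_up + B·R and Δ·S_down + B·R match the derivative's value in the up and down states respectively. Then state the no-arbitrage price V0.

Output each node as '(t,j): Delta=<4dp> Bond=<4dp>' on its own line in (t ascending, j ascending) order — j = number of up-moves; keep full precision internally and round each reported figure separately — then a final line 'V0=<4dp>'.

Risk-neutral probability p* = (R−d)/(u−d) = (1.05−0.83)/(1.42−0.83) = 0.3729.
Terminal payoffs: V(1,0)=0.0000, V(1,1)=6.8000
Node (0,0) S=27.0000: V=(p*·6.8000+(1−p*)·0.0000)/1.05=2.4149; Δ=(6.8000−0.0000)/(38.3400−22.4100)=0.4269; B=V−Δ·S=-9.1106
The time-0 hedge costs 2.4149, which is the no-arbitrage price.

(0,0): Delta=0.4269 Bond=-9.1106
V0=2.4149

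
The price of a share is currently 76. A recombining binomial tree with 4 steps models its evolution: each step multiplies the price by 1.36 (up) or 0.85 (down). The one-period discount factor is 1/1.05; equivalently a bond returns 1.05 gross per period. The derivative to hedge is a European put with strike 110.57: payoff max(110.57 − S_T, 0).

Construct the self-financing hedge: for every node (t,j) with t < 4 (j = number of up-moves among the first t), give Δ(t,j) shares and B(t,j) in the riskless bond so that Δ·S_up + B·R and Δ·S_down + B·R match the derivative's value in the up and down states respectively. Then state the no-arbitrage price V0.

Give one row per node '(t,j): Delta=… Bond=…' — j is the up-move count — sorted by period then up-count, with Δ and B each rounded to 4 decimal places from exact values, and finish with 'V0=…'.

(0,0): Delta=-0.5444 Bond=65.5124
(1,0): Delta=-0.7801 Bond=84.0170
(1,1): Delta=-0.3160 Bond=45.1832
(2,0): Delta=-1.0000 Bond=100.2902
(2,1): Delta=-0.5672 Bond=69.5055
(2,2): Delta=-0.0727 Bond=13.2444
(3,0): Delta=-1.0000 Bond=105.3048
(3,1): Delta=-1.0000 Bond=105.3048
(3,2): Delta=-0.1478 Bond=22.8786
(3,3): Delta=0.0000 Bond=0.0000
V0=24.1381

Risk-neutral probability p* = (R−d)/(u−d) = (1.05−0.85)/(1.36−0.85) = 0.3922.
Terminal values V(4,·): V(4,0)=70.8975, V(4,1)=47.0940, V(4,2)=9.0085, V(4,3)=0.0000, V(4,4)=0.0000
(3,0): S=46.6735. Δ = (V_up−V_dn)/(S_up−S_dn) = (47.0940−70.8975)/(63.4760−39.6725) = -1.0000. V = [p*·47.0940 + (1−p*)·70.8975]/1.05 = 58.6313. B = V − Δ·S = 105.3048.
(3,1): S=74.6776. Δ = (V_up−V_dn)/(S_up−S_dn) = (9.0085−47.0940)/(101.5615−63.4760) = -1.0000. V = [p*·9.0085 + (1−p*)·47.0940]/1.05 = 30.6272. B = V − Δ·S = 105.3048.
(3,2): S=119.4842. Δ = (V_up−V_dn)/(S_up−S_dn) = (0.0000−9.0085)/(162.4985−101.5615) = -0.1478. V = [p*·0.0000 + (1−p*)·9.0085]/1.05 = 5.2150. B = V − Δ·S = 22.8786.
(3,3): S=191.1747. Δ = (V_up−V_dn)/(S_up−S_dn) = (0.0000−0.0000)/(259.9975−162.4985) = 0.0000. V = [p*·0.0000 + (1−p*)·0.0000]/1.05 = 0.0000. B = V − Δ·S = 0.0000.
(2,0): S=54.9100. Δ = (V_up−V_dn)/(S_up−S_dn) = (30.6272−58.6313)/(74.6776−46.6735) = -1.0000. V = [p*·30.6272 + (1−p*)·58.6313]/1.05 = 45.3802. B = V − Δ·S = 100.2902.
(2,1): S=87.8560. Δ = (V_up−V_dn)/(S_up−S_dn) = (5.2150−30.6272)/(119.4842−74.6776) = -0.5672. V = [p*·5.2150 + (1−p*)·30.6272]/1.05 = 19.6777. B = V − Δ·S = 69.5055.
(2,2): S=140.5696. Δ = (V_up−V_dn)/(S_up−S_dn) = (0.0000−5.2150)/(191.1747−119.4842) = -0.0727. V = [p*·0.0000 + (1−p*)·5.2150]/1.05 = 3.0189. B = V − Δ·S = 13.2444.
(1,0): S=64.6000. Δ = (V_up−V_dn)/(S_up−S_dn) = (19.6777−45.3802)/(87.8560−54.9100) = -0.7801. V = [p*·19.6777 + (1−p*)·45.3802]/1.05 = 33.6198. B = V − Δ·S = 84.0170.
(1,1): S=103.3600. Δ = (V_up−V_dn)/(S_up−S_dn) = (3.0189−19.6777)/(140.5696−87.8560) = -0.3160. V = [p*·3.0189 + (1−p*)·19.6777]/1.05 = 12.5189. B = V − Δ·S = 45.1832.
(0,0): S=76.0000. Δ = (V_up−V_dn)/(S_up−S_dn) = (12.5189−33.6198)/(103.3600−64.6000) = -0.5444. V = [p*·12.5189 + (1−p*)·33.6198]/1.05 = 24.1381. B = V − Δ·S = 65.5124.
Self-financing check: at every node Δ·S+B equals the discounted successor values.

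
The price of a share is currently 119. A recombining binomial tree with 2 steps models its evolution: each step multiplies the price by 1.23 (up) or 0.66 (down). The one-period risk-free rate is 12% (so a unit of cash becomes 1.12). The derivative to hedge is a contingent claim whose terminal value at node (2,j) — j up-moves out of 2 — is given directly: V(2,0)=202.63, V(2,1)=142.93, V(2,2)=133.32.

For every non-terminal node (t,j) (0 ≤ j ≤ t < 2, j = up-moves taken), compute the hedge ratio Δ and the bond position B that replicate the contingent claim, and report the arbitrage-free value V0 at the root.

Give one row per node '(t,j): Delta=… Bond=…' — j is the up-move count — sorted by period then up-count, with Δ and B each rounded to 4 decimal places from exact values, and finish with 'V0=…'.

(0,0): Delta=-0.2537 Bond=140.9209
(1,0): Delta=-1.3335 Bond=242.6396
(1,1): Delta=-0.1152 Bond=137.5512
V0=110.7259

The replicating-portfolio and risk-neutral prices coincide; use p* = (1.12−0.66)/(1.23−0.66) = 0.8070 for the latter.
Terminal values V(2,·): V(2,0)=202.6300, V(2,1)=142.9300, V(2,2)=133.3200
(1,0): S=78.5400. Δ = (V_up−V_dn)/(S_up−S_dn) = (142.9300−202.6300)/(96.6042−51.8364) = -1.3335. V = [p*·142.9300 + (1−p*)·202.6300]/1.12 = 137.9027. B = V − Δ·S = 242.6396.
(1,1): S=146.3700. Δ = (V_up−V_dn)/(S_up−S_dn) = (133.3200−142.9300)/(180.0351−96.6042) = -0.1152. V = [p*·133.3200 + (1−p*)·142.9300]/1.12 = 120.6916. B = V − Δ·S = 137.5512.
(0,0): S=119.0000. Δ = (V_up−V_dn)/(S_up−S_dn) = (120.6916−137.9027)/(146.3700−78.5400) = -0.2537. V = [p*·120.6916 + (1−p*)·137.9027]/1.12 = 110.7259. B = V − Δ·S = 140.9209.
Check: Δ(0,0)·S0 + B(0,0) = 110.7259 = V0.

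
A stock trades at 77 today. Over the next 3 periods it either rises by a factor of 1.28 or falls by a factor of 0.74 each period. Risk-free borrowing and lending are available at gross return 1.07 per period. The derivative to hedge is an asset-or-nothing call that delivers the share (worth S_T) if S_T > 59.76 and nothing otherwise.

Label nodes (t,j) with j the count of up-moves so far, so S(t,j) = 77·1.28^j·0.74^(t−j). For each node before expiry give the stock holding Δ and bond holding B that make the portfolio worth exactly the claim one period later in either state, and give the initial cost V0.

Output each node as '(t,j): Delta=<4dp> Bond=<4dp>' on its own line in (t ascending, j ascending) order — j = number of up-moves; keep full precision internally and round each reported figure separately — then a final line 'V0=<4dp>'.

(0,0): Delta=1.4665 Bond=-49.6369
(1,0): Delta=1.7329 Bond=-68.2862
(1,1): Delta=1.3686 Bond=-43.4549
(2,0): Delta=0.0000 Bond=0.0000
(2,1): Delta=2.3704 Bond=-119.5629
(2,2): Delta=1.0000 Bond=0.0000
V0=63.2867

Since d<R<u, set p* = (R−d)/(u−d) = 0.6111; price each node as the discounted p*-expectation of its children.
At expiry t=3: V(3,0)=0.0000, V(3,1)=0.0000, V(3,2)=93.3560, V(3,3)=161.4807
Node (2,0) S=42.1652: V=(p*·0.0000+(1−p*)·0.0000)/1.07=0.0000; Δ=(0.0000−0.0000)/(53.9715−31.2022)=0.0000; B=V−Δ·S=0.0000
Node (2,1) S=72.9344: V=(p*·93.3560+(1−p*)·0.0000)/1.07=53.3186; Δ=(93.3560−0.0000)/(93.3560−53.9715)=2.3704; B=V−Δ·S=-119.5629
Node (2,2) S=126.1568: V=(p*·161.4807+(1−p*)·93.3560)/1.07=126.1568; Δ=(161.4807−93.3560)/(161.4807−93.3560)=1.0000; B=V−Δ·S=0.0000
Node (1,0) S=56.9800: V=(p*·53.3186+(1−p*)·0.0000)/1.07=30.4520; Δ=(53.3186−0.0000)/(72.9344−42.1652)=1.7329; B=V−Δ·S=-68.2862
Node (1,1) S=98.5600: V=(p*·126.1568+(1−p*)·53.3186)/1.07=91.4307; Δ=(126.1568−53.3186)/(126.1568−72.9344)=1.3686; B=V−Δ·S=-43.4549
Node (0,0) S=77.0000: V=(p*·91.4307+(1−p*)·30.4520)/1.07=63.2867; Δ=(91.4307−30.4520)/(98.5600−56.9800)=1.4665; B=V−Δ·S=-49.6369
Each (Δ,B) replicates both successor values, so the strategy is self-financing and V0 is arbitrage-free.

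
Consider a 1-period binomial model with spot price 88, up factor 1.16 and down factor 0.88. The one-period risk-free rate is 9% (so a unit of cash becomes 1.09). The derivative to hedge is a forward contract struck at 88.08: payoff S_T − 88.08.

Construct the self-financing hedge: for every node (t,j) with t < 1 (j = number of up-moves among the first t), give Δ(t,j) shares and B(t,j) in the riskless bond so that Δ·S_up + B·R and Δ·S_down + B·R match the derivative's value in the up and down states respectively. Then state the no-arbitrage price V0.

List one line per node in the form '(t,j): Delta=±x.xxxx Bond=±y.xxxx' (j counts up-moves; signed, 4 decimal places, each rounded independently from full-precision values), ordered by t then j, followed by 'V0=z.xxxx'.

Risk-neutral probability p* = (R−d)/(u−d) = (1.09−0.88)/(1.16−0.88) = 0.7500.
Terminal values V(1,·): V(1,0)=-10.6400, V(1,1)=14.0000
  t=0,j=0: stock 88.0000 → up 102.0800 (V=14.0000), down 77.4400 (V=-10.6400). Price 7.1927; hedge Δ=1.0000, bond B=-80.8073.
Check: Δ(0,0)·S0 + B(0,0) = 7.1927 = V0.

(0,0): Delta=1.0000 Bond=-80.8073
V0=7.1927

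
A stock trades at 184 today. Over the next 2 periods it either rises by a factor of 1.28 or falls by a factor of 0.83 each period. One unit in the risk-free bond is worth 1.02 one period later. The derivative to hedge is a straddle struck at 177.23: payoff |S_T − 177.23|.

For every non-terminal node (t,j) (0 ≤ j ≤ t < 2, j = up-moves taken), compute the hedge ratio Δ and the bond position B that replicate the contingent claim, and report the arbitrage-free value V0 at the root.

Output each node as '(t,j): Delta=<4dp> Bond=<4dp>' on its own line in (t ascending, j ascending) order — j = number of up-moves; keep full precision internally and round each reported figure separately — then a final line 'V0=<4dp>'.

No-arbitrage ⇒ martingale measure with p* = (R−d)/(u−d) = 0.4222.
Terminal payoffs: V(2,0)=50.4724, V(2,1)=18.2516, V(2,2)=124.2356
(1,0): S=152.7200. Δ = (V_up−V_dn)/(S_up−S_dn) = (18.2516−50.4724)/(195.4816−126.7576) = -0.4688. V = [p*·18.2516 + (1−p*)·50.4724]/1.02 = 36.1452. B = V − Δ·S = 107.7469.
(1,1): S=235.5200. Δ = (V_up−V_dn)/(S_up−S_dn) = (124.2356−18.2516)/(301.4656−195.4816) = 1.0000. V = [p*·124.2356 + (1−p*)·18.2516]/1.02 = 61.7651. B = V − Δ·S = -173.7549.
(0,0): S=184.0000. Δ = (V_up−V_dn)/(S_up−S_dn) = (61.7651−36.1452)/(235.5200−152.7200) = 0.3094. V = [p*·61.7651 + (1−p*)·36.1452]/1.02 = 46.0416. B = V − Δ·S = -10.8916.
The time-0 hedge costs 46.0416, which is the no-arbitrage price.

(0,0): Delta=0.3094 Bond=-10.8916
(1,0): Delta=-0.4688 Bond=107.7469
(1,1): Delta=1.0000 Bond=-173.7549
V0=46.0416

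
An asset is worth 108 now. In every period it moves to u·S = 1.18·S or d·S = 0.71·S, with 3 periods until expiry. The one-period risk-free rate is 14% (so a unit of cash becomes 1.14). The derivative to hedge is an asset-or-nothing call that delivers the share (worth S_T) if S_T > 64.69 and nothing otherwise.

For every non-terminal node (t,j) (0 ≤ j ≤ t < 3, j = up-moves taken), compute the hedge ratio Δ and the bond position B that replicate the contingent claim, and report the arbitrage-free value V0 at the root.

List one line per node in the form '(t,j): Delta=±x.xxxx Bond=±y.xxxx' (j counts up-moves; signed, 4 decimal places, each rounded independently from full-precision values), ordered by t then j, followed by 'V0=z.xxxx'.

(0,0): Delta=1.1488 Bond=-16.9533
(1,0): Delta=2.3776 Bond=-113.5449
(1,1): Delta=1.0801 Bond=-10.5623
(2,0): Delta=0.0000 Bond=0.0000
(2,1): Delta=2.5106 Bond=-141.4822
(2,2): Delta=1.0000 Bond=0.0000
V0=107.1219

The replicating-portfolio and risk-neutral prices coincide; use p* = (1.14−0.71)/(1.18−0.71) = 0.9149 for the latter.
Terminal values V(3,·): V(3,0)=0.0000, V(3,1)=0.0000, V(3,2)=106.7692, V(3,3)=177.4475
  t=2,j=0: stock 54.4428 → up 64.2425 (V=0.0000), down 38.6544 (V=0.0000). Price 0.0000; hedge Δ=0.0000, bond B=0.0000.
  t=2,j=1: stock 90.4824 → up 106.7692 (V=106.7692), down 64.2425 (V=0.0000). Price 85.6864; hedge Δ=2.5106, bond B=-141.4822.
  t=2,j=2: stock 150.3792 → up 177.4475 (V=177.4475), down 106.7692 (V=106.7692). Price 150.3792; hedge Δ=1.0000, bond B=0.0000.
  t=1,j=0: stock 76.6800 → up 90.4824 (V=85.6864), down 54.4428 (V=0.0000). Price 68.7666; hedge Δ=2.3776, bond B=-113.5449.
  t=1,j=1: stock 127.4400 → up 150.3792 (V=150.3792), down 90.4824 (V=85.6864). Price 127.0820; hedge Δ=1.0801, bond B=-10.5623.
  t=0,j=0: stock 108.0000 → up 127.4400 (V=127.0820), down 76.6800 (V=68.7666). Price 107.1219; hedge Δ=1.1488, bond B=-16.9533.
Check: Δ(0,0)·S0 + B(0,0) = 107.1219 = V0.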